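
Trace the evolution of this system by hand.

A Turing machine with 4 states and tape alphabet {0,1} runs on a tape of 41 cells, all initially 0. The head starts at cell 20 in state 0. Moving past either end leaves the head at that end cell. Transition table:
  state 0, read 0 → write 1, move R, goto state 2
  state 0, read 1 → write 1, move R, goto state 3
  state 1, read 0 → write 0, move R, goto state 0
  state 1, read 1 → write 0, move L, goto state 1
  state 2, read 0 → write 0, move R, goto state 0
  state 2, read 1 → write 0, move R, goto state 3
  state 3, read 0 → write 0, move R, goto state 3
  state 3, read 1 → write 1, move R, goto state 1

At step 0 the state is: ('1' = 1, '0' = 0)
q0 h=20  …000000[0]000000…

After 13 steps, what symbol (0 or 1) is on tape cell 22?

1

t=0: q0 h=20  …000000[0]000000…
t=1: q2 h=21  …000001[0]000000…
t=2: q0 h=22  …000010[0]000000…
t=3: q2 h=23  …000101[0]000000…
t=4: q0 h=24  …001010[0]000000…
t=5: q2 h=25  …010101[0]000000…
t=6: q0 h=26  …101010[0]000000…
t=7: q2 h=27  …010101[0]000000…
t=8: q0 h=28  …101010[0]000000…
t=9: q2 h=29  …010101[0]000000…
t=10: q0 h=30  …101010[0]000000…
t=11: q2 h=31  …010101[0]000000…
t=12: q0 h=32  …101010[0]000000…
t=13: q2 h=33  …010101[0]000000…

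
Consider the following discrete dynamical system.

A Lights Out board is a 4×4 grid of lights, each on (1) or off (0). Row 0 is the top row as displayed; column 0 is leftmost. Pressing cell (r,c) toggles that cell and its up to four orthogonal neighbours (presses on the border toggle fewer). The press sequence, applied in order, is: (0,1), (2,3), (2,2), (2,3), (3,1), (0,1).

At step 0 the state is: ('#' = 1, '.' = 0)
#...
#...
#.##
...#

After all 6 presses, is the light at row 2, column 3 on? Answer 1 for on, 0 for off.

t=0: #...
#...
#.##
...#
t=1: .##.
##..
#.##
...#
t=2: .##.
##.#
#...
....
t=3: .##.
####
####
..#.
t=4: .##.
###.
##..
..##
t=5: .##.
###.
#...
##.#
t=6: #...
#.#.
#...
##.#

0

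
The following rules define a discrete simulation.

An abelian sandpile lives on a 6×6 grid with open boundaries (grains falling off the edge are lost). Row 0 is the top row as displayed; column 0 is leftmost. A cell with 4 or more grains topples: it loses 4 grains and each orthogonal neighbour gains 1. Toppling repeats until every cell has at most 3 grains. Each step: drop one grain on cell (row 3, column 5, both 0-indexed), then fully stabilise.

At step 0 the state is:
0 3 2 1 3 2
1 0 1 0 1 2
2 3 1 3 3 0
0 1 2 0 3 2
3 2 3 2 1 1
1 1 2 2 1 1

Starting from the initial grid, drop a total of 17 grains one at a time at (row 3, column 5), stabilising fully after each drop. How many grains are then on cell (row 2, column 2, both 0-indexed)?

[0] 0 3 2 1 3 2
1 0 1 0 1 2
2 3 1 3 3 0
0 1 2 0 3 2
3 2 3 2 1 1
1 1 2 2 1 1
[1] 0 3 2 1 3 2
1 0 1 0 1 2
2 3 1 3 3 0
0 1 2 0 3 3
3 2 3 2 1 1
1 1 2 2 1 1
[2] 0 3 2 1 3 2
1 0 1 1 2 2
2 3 2 0 1 2
0 1 2 2 1 1
3 2 3 2 2 2
1 1 2 2 1 1
[3] 0 3 2 1 3 2
1 0 1 1 2 2
2 3 2 0 1 2
0 1 2 2 1 2
3 2 3 2 2 2
1 1 2 2 1 1
[4] 0 3 2 1 3 2
1 0 1 1 2 2
2 3 2 0 1 2
0 1 2 2 1 3
3 2 3 2 2 2
1 1 2 2 1 1
[5] 0 3 2 1 3 2
1 0 1 1 2 2
2 3 2 0 1 3
0 1 2 2 2 0
3 2 3 2 2 3
1 1 2 2 1 1
[6] 0 3 2 1 3 2
1 0 1 1 2 2
2 3 2 0 1 3
0 1 2 2 2 1
3 2 3 2 2 3
1 1 2 2 1 1
[7] 0 3 2 1 3 2
1 0 1 1 2 2
2 3 2 0 1 3
0 1 2 2 2 2
3 2 3 2 2 3
1 1 2 2 1 1
[8] 0 3 2 1 3 2
1 0 1 1 2 2
2 3 2 0 1 3
0 1 2 2 2 3
3 2 3 2 2 3
1 1 2 2 1 1
[9] 0 3 2 1 3 2
1 0 1 1 2 3
2 3 2 0 2 0
0 1 2 2 3 2
3 2 3 2 3 0
1 1 2 2 1 2
[10] 0 3 2 1 3 2
1 0 1 1 2 3
2 3 2 0 2 0
0 1 2 2 3 3
3 2 3 2 3 0
1 1 2 2 1 2
[11] 0 3 2 1 3 2
1 0 1 1 2 3
2 3 2 0 3 1
0 1 2 3 1 1
3 2 3 3 0 2
1 1 2 2 2 2
[12] 0 3 2 1 3 2
1 0 1 1 2 3
2 3 2 0 3 1
0 1 2 3 1 2
3 2 3 3 0 2
1 1 2 2 2 2
[13] 0 3 2 1 3 2
1 0 1 1 2 3
2 3 2 0 3 1
0 1 2 3 1 3
3 2 3 3 0 2
1 1 2 2 2 2
[14] 0 3 2 1 3 2
1 0 1 1 2 3
2 3 2 0 3 2
0 1 2 3 2 0
3 2 3 3 0 3
1 1 2 2 2 2
[15] 0 3 2 1 3 2
1 0 1 1 2 3
2 3 2 0 3 2
0 1 2 3 2 1
3 2 3 3 0 3
1 1 2 2 2 2
[16] 0 3 2 1 3 2
1 0 1 1 2 3
2 3 2 0 3 2
0 1 2 3 2 2
3 2 3 3 0 3
1 1 2 2 2 2
[17] 0 3 2 1 3 2
1 0 1 1 2 3
2 3 2 0 3 2
0 1 2 3 2 3
3 2 3 3 0 3
1 1 2 2 2 2

2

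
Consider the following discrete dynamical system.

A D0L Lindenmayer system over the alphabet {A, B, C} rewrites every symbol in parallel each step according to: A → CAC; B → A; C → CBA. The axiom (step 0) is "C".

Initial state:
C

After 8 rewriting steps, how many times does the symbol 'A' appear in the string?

955

t=0: C
t=1: CBA
t=2: CBAACAC
t=3: CBAACACCACCBACACCBA
t=4: CBAACACCACCBACACCBACBACACCBACBAACACCBACACCBACBAACAC
t=5: CBAACACCACCBACACCBACBACACCBACBAACACCBACACCBACBAACACCBAACAC…ACACCACCBACACCBACBAACACCBACACCBACBAACACCBAACACCACCBACACCBA  (len 135)
t=6: CBAACACCACCBACACCBACBACACCBACBAACACCBACACCBACBAACACCBAACAC…ACACCBACBAACACCACCBACACCBACBACACCBACBAACACCBACACCBACBAACAC  (len 359)
t=7: CBAACACCACCBACACCBACBACACCBACBAACACCBACACCBACBAACACCBAACAC…ACACCACCBACACCBACBAACACCBACACCBACBAACACCBAACACCACCBACACCBA  (len 955)
t=8: CBAACACCACCBACACCBACBACACCBACBAACACCBACACCBACBAACACCBAACAC…ACACCBACBAACACCACCBACACCBACBACACCBACBAACACCBACACCBACBAACAC  (len 2539)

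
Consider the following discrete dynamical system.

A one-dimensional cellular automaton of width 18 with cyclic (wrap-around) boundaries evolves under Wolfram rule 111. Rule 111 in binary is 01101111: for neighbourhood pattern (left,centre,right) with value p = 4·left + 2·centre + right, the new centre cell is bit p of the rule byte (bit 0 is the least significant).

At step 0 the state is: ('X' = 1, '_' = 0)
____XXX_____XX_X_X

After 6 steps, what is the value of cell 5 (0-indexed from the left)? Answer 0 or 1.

0

step 0: ____XXX_____XX_X_X
step 1: _XXXX_X_XXXXXXXXXX
step 2: XX__XXXXX________X
step 3: _X_XX___X_XXXXXXXX
step 4: XXXXX_XXXXX______X
step 5: ____XXX___X_XXXXXX
step 6: _XXXX_X_XXXXX____X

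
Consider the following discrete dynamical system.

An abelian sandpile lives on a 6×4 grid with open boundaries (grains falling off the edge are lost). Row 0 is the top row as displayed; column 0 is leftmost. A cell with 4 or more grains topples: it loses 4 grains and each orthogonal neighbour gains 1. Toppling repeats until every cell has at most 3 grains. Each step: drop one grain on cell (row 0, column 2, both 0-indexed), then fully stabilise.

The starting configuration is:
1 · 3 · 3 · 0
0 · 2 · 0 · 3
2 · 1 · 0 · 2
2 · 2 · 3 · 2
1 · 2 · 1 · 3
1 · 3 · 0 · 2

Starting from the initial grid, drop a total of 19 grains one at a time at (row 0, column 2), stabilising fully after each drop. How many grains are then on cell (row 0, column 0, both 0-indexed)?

3

k=0  1 · 3 · 3 · 0
0 · 2 · 0 · 3
2 · 1 · 0 · 2
2 · 2 · 3 · 2
1 · 2 · 1 · 3
1 · 3 · 0 · 2
k=1  2 · 0 · 1 · 1
0 · 3 · 1 · 3
2 · 1 · 0 · 2
2 · 2 · 3 · 2
1 · 2 · 1 · 3
1 · 3 · 0 · 2
k=2  2 · 0 · 2 · 1
0 · 3 · 1 · 3
2 · 1 · 0 · 2
2 · 2 · 3 · 2
1 · 2 · 1 · 3
1 · 3 · 0 · 2
k=3  2 · 0 · 3 · 1
0 · 3 · 1 · 3
2 · 1 · 0 · 2
2 · 2 · 3 · 2
1 · 2 · 1 · 3
1 · 3 · 0 · 2
k=4  2 · 1 · 0 · 2
0 · 3 · 2 · 3
2 · 1 · 0 · 2
2 · 2 · 3 · 2
1 · 2 · 1 · 3
1 · 3 · 0 · 2
k=5  2 · 1 · 1 · 2
0 · 3 · 2 · 3
2 · 1 · 0 · 2
2 · 2 · 3 · 2
1 · 2 · 1 · 3
1 · 3 · 0 · 2
k=6  2 · 1 · 2 · 2
0 · 3 · 2 · 3
2 · 1 · 0 · 2
2 · 2 · 3 · 2
1 · 2 · 1 · 3
1 · 3 · 0 · 2
k=7  2 · 1 · 3 · 2
0 · 3 · 2 · 3
2 · 1 · 0 · 2
2 · 2 · 3 · 2
1 · 2 · 1 · 3
1 · 3 · 0 · 2
k=8  2 · 2 · 0 · 3
0 · 3 · 3 · 3
2 · 1 · 0 · 2
2 · 2 · 3 · 2
1 · 2 · 1 · 3
1 · 3 · 0 · 2
k=9  2 · 2 · 1 · 3
0 · 3 · 3 · 3
2 · 1 · 0 · 2
2 · 2 · 3 · 2
1 · 2 · 1 · 3
1 · 3 · 0 · 2
k=10  2 · 2 · 2 · 3
0 · 3 · 3 · 3
2 · 1 · 0 · 2
2 · 2 · 3 · 2
1 · 2 · 1 · 3
1 · 3 · 0 · 2
k=11  2 · 2 · 3 · 3
0 · 3 · 3 · 3
2 · 1 · 0 · 2
2 · 2 · 3 · 2
1 · 2 · 1 · 3
1 · 3 · 0 · 2
k=12  3 · 0 · 3 · 1
1 · 1 · 2 · 1
2 · 2 · 1 · 3
2 · 2 · 3 · 2
1 · 2 · 1 · 3
1 · 3 · 0 · 2
k=13  3 · 1 · 0 · 2
1 · 1 · 3 · 1
2 · 2 · 1 · 3
2 · 2 · 3 · 2
1 · 2 · 1 · 3
1 · 3 · 0 · 2
k=14  3 · 1 · 1 · 2
1 · 1 · 3 · 1
2 · 2 · 1 · 3
2 · 2 · 3 · 2
1 · 2 · 1 · 3
1 · 3 · 0 · 2
k=15  3 · 1 · 2 · 2
1 · 1 · 3 · 1
2 · 2 · 1 · 3
2 · 2 · 3 · 2
1 · 2 · 1 · 3
1 · 3 · 0 · 2
k=16  3 · 1 · 3 · 2
1 · 1 · 3 · 1
2 · 2 · 1 · 3
2 · 2 · 3 · 2
1 · 2 · 1 · 3
1 · 3 · 0 · 2
k=17  3 · 2 · 1 · 3
1 · 2 · 0 · 2
2 · 2 · 2 · 3
2 · 2 · 3 · 2
1 · 2 · 1 · 3
1 · 3 · 0 · 2
k=18  3 · 2 · 2 · 3
1 · 2 · 0 · 2
2 · 2 · 2 · 3
2 · 2 · 3 · 2
1 · 2 · 1 · 3
1 · 3 · 0 · 2
k=19  3 · 2 · 3 · 3
1 · 2 · 0 · 2
2 · 2 · 2 · 3
2 · 2 · 3 · 2
1 · 2 · 1 · 3
1 · 3 · 0 · 2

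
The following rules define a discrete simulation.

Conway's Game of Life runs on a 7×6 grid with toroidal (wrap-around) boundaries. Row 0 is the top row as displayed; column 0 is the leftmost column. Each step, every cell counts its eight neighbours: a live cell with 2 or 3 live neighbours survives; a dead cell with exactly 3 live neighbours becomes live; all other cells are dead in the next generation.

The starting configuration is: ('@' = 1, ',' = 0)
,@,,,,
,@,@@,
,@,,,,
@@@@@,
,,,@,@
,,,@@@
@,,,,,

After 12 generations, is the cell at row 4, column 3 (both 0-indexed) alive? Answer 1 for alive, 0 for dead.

0) ,@,,,,
,@,@@,
,@,,,,
@@@@@,
,,,@,@
,,,@@@
@,,,,,
1) @@@,,,
@@,,,,
,,,,,@
@@,@@@
,@,,,,
@,,@,@
@,,,@@
2) ,,@,,,
,,@,,@
,,@,,,
,@@,@@
,@,@,,
,@,,,,
,,@@@,
3) ,@@,@,
,@@@,,
@,@,@@
@@,,@,
,@,@@,
,@,,@,
,@@@,,
4) @,,,@,
,,,,,,
,,,,@,
,,,,,,
,@,@@,
@@,,@,
@,,,@,
5) ,,,,,,
,,,,,@
,,,,,,
,,,@@,
@@@@@@
@@@,@,
@,,@@,
6) ,,,,@@
,,,,,,
,,,,@,
@@,,,,
,,,,,,
,,,,,,
@,@@@,
7) ,,,,@@
,,,,@@
,,,,,,
,,,,,,
,,,,,,
,,,@,,
,,,@@,
8) ,,,,,,
,,,,@@
,,,,,,
,,,,,,
,,,,,,
,,,@@,
,,,@,@
9) ,,,,,@
,,,,,,
,,,,,,
,,,,,,
,,,,,,
,,,@@,
,,,@,,
10) ,,,,,,
,,,,,,
,,,,,,
,,,,,,
,,,,,,
,,,@@,
,,,@,,
11) ,,,,,,
,,,,,,
,,,,,,
,,,,,,
,,,,,,
,,,@@,
,,,@@,
12) ,,,,,,
,,,,,,
,,,,,,
,,,,,,
,,,,,,
,,,@@,
,,,@@,

0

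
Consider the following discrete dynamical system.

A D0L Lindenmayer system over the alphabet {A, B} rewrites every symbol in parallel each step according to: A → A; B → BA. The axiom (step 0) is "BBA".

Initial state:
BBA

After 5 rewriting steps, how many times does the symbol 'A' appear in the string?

11

0) BBA
1) BABAA
2) BAABAAA
3) BAAABAAAA
4) BAAAABAAAAA
5) BAAAAABAAAAAA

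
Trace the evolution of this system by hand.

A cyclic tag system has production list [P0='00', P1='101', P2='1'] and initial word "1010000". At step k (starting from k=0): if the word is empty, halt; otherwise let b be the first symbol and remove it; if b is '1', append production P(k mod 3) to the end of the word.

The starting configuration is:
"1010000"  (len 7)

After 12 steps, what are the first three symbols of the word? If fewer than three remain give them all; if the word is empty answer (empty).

[0] "1010000"  (len 7)
[1] "01000000"  (len 8)
[2] "1000000"  (len 7)
[3] "0000001"  (len 7)
[4] "000001"  (len 6)
[5] "00001"  (len 5)
[6] "0001"  (len 4)
[7] "001"  (len 3)
[8] "01"  (len 2)
[9] "1"  (len 1)
[10] "00"  (len 2)
[11] "0"  (len 1)
[12] (halted — word empty)

(empty)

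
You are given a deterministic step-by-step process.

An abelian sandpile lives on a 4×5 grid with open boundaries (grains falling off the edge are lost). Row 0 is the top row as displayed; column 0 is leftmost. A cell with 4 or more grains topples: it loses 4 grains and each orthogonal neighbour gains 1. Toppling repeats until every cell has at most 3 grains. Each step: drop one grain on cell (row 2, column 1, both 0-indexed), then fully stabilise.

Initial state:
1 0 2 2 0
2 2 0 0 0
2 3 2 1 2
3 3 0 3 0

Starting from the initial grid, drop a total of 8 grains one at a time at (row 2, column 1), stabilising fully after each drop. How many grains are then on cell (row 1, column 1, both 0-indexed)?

2

step 0: 1 0 2 2 0
2 2 0 0 0
2 3 2 1 2
3 3 0 3 0
step 1: 1 0 2 2 0
3 3 0 0 0
0 2 3 1 2
1 1 1 3 0
step 2: 1 0 2 2 0
3 3 0 0 0
0 3 3 1 2
1 1 1 3 0
step 3: 2 1 2 2 0
0 1 2 0 0
2 2 0 2 2
1 2 2 3 0
step 4: 2 1 2 2 0
0 1 2 0 0
2 3 0 2 2
1 2 2 3 0
step 5: 2 1 2 2 0
0 2 2 0 0
3 0 1 2 2
1 3 2 3 0
step 6: 2 1 2 2 0
0 2 2 0 0
3 1 1 2 2
1 3 2 3 0
step 7: 2 1 2 2 0
0 2 2 0 0
3 2 1 2 2
1 3 2 3 0
step 8: 2 1 2 2 0
0 2 2 0 0
3 3 1 2 2
1 3 2 3 0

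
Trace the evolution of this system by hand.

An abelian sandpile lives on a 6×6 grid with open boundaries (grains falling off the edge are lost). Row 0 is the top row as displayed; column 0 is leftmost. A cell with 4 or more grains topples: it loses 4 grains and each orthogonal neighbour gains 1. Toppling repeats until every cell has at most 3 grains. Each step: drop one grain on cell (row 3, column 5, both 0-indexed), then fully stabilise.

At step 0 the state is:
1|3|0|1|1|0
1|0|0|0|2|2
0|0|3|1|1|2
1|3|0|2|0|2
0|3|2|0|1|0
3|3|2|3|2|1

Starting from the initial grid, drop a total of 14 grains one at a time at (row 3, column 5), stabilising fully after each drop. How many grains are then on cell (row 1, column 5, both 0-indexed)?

t=0: 1|3|0|1|1|0
1|0|0|0|2|2
0|0|3|1|1|2
1|3|0|2|0|2
0|3|2|0|1|0
3|3|2|3|2|1
t=1: 1|3|0|1|1|0
1|0|0|0|2|2
0|0|3|1|1|2
1|3|0|2|0|3
0|3|2|0|1|0
3|3|2|3|2|1
t=2: 1|3|0|1|1|0
1|0|0|0|2|2
0|0|3|1|1|3
1|3|0|2|1|0
0|3|2|0|1|1
3|3|2|3|2|1
t=3: 1|3|0|1|1|0
1|0|0|0|2|2
0|0|3|1|1|3
1|3|0|2|1|1
0|3|2|0|1|1
3|3|2|3|2|1
t=4: 1|3|0|1|1|0
1|0|0|0|2|2
0|0|3|1|1|3
1|3|0|2|1|2
0|3|2|0|1|1
3|3|2|3|2|1
t=5: 1|3|0|1|1|0
1|0|0|0|2|2
0|0|3|1|1|3
1|3|0|2|1|3
0|3|2|0|1|1
3|3|2|3|2|1
t=6: 1|3|0|1|1|0
1|0|0|0|2|3
0|0|3|1|2|0
1|3|0|2|2|1
0|3|2|0|1|2
3|3|2|3|2|1
t=7: 1|3|0|1|1|0
1|0|0|0|2|3
0|0|3|1|2|0
1|3|0|2|2|2
0|3|2|0|1|2
3|3|2|3|2|1
t=8: 1|3|0|1|1|0
1|0|0|0|2|3
0|0|3|1|2|0
1|3|0|2|2|3
0|3|2|0|1|2
3|3|2|3|2|1
t=9: 1|3|0|1|1|0
1|0|0|0|2|3
0|0|3|1|2|1
1|3|0|2|3|0
0|3|2|0|1|3
3|3|2|3|2|1
t=10: 1|3|0|1|1|0
1|0|0|0|2|3
0|0|3|1|2|1
1|3|0|2|3|1
0|3|2|0|1|3
3|3|2|3|2|1
t=11: 1|3|0|1|1|0
1|0|0|0|2|3
0|0|3|1|2|1
1|3|0|2|3|2
0|3|2|0|1|3
3|3|2|3|2|1
t=12: 1|3|0|1|1|0
1|0|0|0|2|3
0|0|3|1|2|1
1|3|0|2|3|3
0|3|2|0|1|3
3|3|2|3|2|1
t=13: 1|3|0|1|1|0
1|0|0|0|2|3
0|0|3|1|3|2
1|3|0|3|0|2
0|3|2|0|3|0
3|3|2|3|2|2
t=14: 1|3|0|1|1|0
1|0|0|0|2|3
0|0|3|1|3|2
1|3|0|3|0|3
0|3|2|0|3|0
3|3|2|3|2|2

3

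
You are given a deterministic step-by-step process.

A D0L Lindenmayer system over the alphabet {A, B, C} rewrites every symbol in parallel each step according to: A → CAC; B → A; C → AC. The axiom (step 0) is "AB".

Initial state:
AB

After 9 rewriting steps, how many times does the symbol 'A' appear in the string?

k=0  AB
k=1  CACA
k=2  ACCACACCAC
k=3  CACACACCACACCACACACCACAC
k=4  ACCACACCACACCACACACCACACCACACACCACACCACACCACACACCACACCACAC
k=5  CACACACCACACCACACACCACACCACACACCACACCACACCACACACCACACCACAC…CACACACCACACCACACACCACACCACACCACACACCACACCACACACCACACCACAC  (len 140)
k=6  ACCACACCACACCACACACCACACCACACACCACACCACACCACACACCACACCACAC…CACACACCACACCACACACCACACCACACCACACACCACACCACACACCACACCACAC  (len 338)
k=7  CACACACCACACCACACACCACACCACACACCACACCACACCACACACCACACCACAC…CACACACCACACCACACACCACACCACACCACACACCACACCACACACCACACCACAC  (len 816)
k=8  ACCACACCACACCACACACCACACCACACACCACACCACACCACACACCACACCACAC…CACACACCACACCACACACCACACCACACCACACACCACACCACACACCACACCACAC  (len 1970)
k=9  CACACACCACACCACACACCACACCACACACCACACCACACCACACACCACACCACAC…CACACACCACACCACACACCACACCACACCACACACCACACCACACACCACACCACAC  (len 4756)

1970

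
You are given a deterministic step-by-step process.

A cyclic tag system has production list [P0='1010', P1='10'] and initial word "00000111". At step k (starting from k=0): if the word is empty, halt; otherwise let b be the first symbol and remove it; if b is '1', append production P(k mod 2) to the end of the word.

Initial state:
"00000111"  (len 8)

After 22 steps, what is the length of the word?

22

k=0  "00000111"  (len 8)
k=1  "0000111"  (len 7)
k=2  "000111"  (len 6)
k=3  "00111"  (len 5)
k=4  "0111"  (len 4)
k=5  "111"  (len 3)
k=6  "1110"  (len 4)
k=7  "1101010"  (len 7)
k=8  "10101010"  (len 8)
k=9  "01010101010"  (len 11)
k=10  "1010101010"  (len 10)
k=11  "0101010101010"  (len 13)
k=12  "101010101010"  (len 12)
k=13  "010101010101010"  (len 15)
k=14  "10101010101010"  (len 14)
k=15  "01010101010101010"  (len 17)
k=16  "1010101010101010"  (len 16)
k=17  "0101010101010101010"  (len 19)
k=18  "101010101010101010"  (len 18)
k=19  "010101010101010101010"  (len 21)
k=20  "10101010101010101010"  (len 20)
k=21  "01010101010101010101010"  (len 23)
k=22  "1010101010101010101010"  (len 22)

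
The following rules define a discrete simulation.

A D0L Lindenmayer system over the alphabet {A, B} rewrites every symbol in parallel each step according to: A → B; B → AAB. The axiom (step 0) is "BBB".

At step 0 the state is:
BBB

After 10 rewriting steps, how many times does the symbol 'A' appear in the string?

[0] BBB
[1] AABAABAAB
[2] BBAABBBAABBBAAB
[3] AABAABBBAABAABAABBBAABAABAABBBAAB
[4] BBAABBBAABAABAABBBAABBBAABBBAABAABAABBBAABBBAABBBAABAABAABBBAAB
[5] AABAABBBAABAABAABBBAABBBAABBBAABAABAABBBAABAABAABBBAABAABA…BAABAABAABBBAABAABAABBBAABAABAABBBAABBBAABBBAABAABAABBBAAB  (len 129)
[6] BBAABBBAABAABAABBBAABBBAABBBAABAABAABBBAABAABAABBBAABAABAA…BAABAABAABBBAABAABAABBBAABAABAABBBAABBBAABBBAABAABAABBBAAB  (len 255)
[7] AABAABBBAABAABAABBBAABBBAABBBAABAABAABBBAABAABAABBBAABAABA…BAABAABAABBBAABAABAABBBAABAABAABBBAABBBAABBBAABAABAABBBAAB  (len 513)
[8] BBAABBBAABAABAABBBAABBBAABBBAABAABAABBBAABAABAABBBAABAABAA…BAABAABAABBBAABAABAABBBAABAABAABBBAABBBAABBBAABAABAABBBAAB  (len 1023)
[9] AABAABBBAABAABAABBBAABBBAABBBAABAABAABBBAABAABAABBBAABAABA…BAABAABAABBBAABAABAABBBAABAABAABBBAABBBAABBBAABAABAABBBAAB  (len 2049)
[10] BBAABBBAABAABAABBBAABBBAABBBAABAABAABBBAABAABAABBBAABAABAA…BAABAABAABBBAABAABAABBBAABAABAABBBAABBBAABBBAABAABAABBBAAB  (len 4095)

2046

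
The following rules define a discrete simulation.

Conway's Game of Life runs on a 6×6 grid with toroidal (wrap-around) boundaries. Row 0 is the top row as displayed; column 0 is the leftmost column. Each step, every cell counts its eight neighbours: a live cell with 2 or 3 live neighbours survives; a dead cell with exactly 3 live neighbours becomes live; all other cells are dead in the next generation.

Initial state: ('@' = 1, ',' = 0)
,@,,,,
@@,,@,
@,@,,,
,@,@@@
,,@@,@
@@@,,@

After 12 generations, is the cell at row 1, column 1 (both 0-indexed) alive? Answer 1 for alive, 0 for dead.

1

step 0: ,@,,,,
@@,,@,
@,@,,,
,@,@@@
,,@@,@
@@@,,@
step 1: ,,,,,,
@,@,,@
,,@,,,
,@,,,@
,,,,,,
,,,@@@
step 2: @,,@,,
,@,,,,
,,@,,@
,,,,,,
@,,,,@
,,,,@,
step 3: ,,,,,,
@@@,,,
,,,,,,
@,,,,@
,,,,,@
@,,,@,
step 4: @,,,,@
,@,,,,
,,,,,@
@,,,,@
,,,,@,
,,,,,@
step 5: @,,,,@
,,,,,@
,,,,,@
@,,,@@
@,,,@,
@,,,@@
step 6: ,,,,,,
,,,,@@
,,,,,,
@,,,@,
,@,@,,
,@,,@,
step 7: ,,,,@@
,,,,,,
,,,,@,
,,,,,,
@@@@@@
,,@,,,
step 8: ,,,,,,
,,,,@@
,,,,,,
@@@,,,
@@@@@@
,,@,,,
step 9: ,,,,,,
,,,,,,
@@,,,@
,,,,@,
,,,,@@
@,@,@@
step 10: ,,,,,@
@,,,,,
@,,,,@
,,,,@,
@,,,,,
@,,@@,
step 11: @,,,@@
@,,,,,
@,,,,@
@,,,,,
,,,@@,
@,,,@,
step 12: @@,,@,
,@,,@,
@@,,,@
@,,,@,
,,,@@,
@,,,,,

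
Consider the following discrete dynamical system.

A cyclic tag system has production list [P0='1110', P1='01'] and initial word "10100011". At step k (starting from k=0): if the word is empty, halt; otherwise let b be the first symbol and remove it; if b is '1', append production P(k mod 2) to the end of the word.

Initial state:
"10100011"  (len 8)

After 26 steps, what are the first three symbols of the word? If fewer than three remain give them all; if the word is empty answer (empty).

t=0: "10100011"  (len 8)
t=1: "01000111110"  (len 11)
t=2: "1000111110"  (len 10)
t=3: "0001111101110"  (len 13)
t=4: "001111101110"  (len 12)
t=5: "01111101110"  (len 11)
t=6: "1111101110"  (len 10)
t=7: "1111011101110"  (len 13)
t=8: "11101110111001"  (len 14)
t=9: "11011101110011110"  (len 17)
t=10: "101110111001111001"  (len 18)
t=11: "011101110011110011110"  (len 21)
t=12: "11101110011110011110"  (len 20)
t=13: "11011100111100111101110"  (len 23)
t=14: "101110011110011110111001"  (len 24)
t=15: "011100111100111101110011110"  (len 27)
t=16: "11100111100111101110011110"  (len 26)
t=17: "11001111001111011100111101110"  (len 29)
t=18: "100111100111101110011110111001"  (len 30)
t=19: "001111001111011100111101110011110"  (len 33)
t=20: "01111001111011100111101110011110"  (len 32)
t=21: "1111001111011100111101110011110"  (len 31)
t=22: "11100111101110011110111001111001"  (len 32)
t=23: "11001111011100111101110011110011110"  (len 35)
t=24: "100111101110011110111001111001111001"  (len 36)
t=25: "001111011100111101110011110011110011110"  (len 39)
t=26: "01111011100111101110011110011110011110"  (len 38)

011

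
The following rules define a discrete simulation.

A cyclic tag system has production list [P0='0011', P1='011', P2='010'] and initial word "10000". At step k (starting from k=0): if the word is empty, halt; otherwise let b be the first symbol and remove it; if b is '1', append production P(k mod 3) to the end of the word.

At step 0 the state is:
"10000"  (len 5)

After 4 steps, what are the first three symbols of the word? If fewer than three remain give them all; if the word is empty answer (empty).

000

k=0  "10000"  (len 5)
k=1  "00000011"  (len 8)
k=2  "0000011"  (len 7)
k=3  "000011"  (len 6)
k=4  "00011"  (len 5)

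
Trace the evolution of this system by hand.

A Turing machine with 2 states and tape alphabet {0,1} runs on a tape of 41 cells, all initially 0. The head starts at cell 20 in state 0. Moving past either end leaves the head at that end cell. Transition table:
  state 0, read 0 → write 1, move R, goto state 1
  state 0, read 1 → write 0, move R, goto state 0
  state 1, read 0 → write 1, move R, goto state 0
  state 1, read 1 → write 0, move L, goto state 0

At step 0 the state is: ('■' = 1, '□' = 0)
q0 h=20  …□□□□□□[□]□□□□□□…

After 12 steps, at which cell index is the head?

32

[0] q0 h=20  …□□□□□□[□]□□□□□□…
[1] q1 h=21  …□□□□□■[□]□□□□□□…
[2] q0 h=22  …□□□□■■[□]□□□□□□…
[3] q1 h=23  …□□□■■■[□]□□□□□□…
[4] q0 h=24  …□□■■■■[□]□□□□□□…
[5] q1 h=25  …□■■■■■[□]□□□□□□…
[6] q0 h=26  …■■■■■■[□]□□□□□□…
[7] q1 h=27  …■■■■■■[□]□□□□□□…
[8] q0 h=28  …■■■■■■[□]□□□□□□…
[9] q1 h=29  …■■■■■■[□]□□□□□□…
[10] q0 h=30  …■■■■■■[□]□□□□□□…
[11] q1 h=31  …■■■■■■[□]□□□□□□…
[12] q0 h=32  …■■■■■■[□]□□□□□□…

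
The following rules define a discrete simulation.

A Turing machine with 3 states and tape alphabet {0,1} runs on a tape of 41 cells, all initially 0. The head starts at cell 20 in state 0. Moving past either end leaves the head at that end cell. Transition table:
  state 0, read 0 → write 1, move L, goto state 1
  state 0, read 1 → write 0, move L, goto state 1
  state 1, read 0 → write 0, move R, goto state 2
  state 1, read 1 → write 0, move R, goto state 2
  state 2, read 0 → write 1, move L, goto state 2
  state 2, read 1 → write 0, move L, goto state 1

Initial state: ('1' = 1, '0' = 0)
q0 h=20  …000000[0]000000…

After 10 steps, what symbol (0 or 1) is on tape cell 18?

k=0  q0 h=20  …000000[0]000000…
k=1  q1 h=19  …000000[0]100000…
k=2  q2 h=20  …000000[1]000000…
k=3  q1 h=19  …000000[0]000000…
k=4  q2 h=20  …000000[0]000000…
k=5  q2 h=19  …000000[0]100000…
k=6  q2 h=18  …000000[0]110000…
k=7  q2 h=17  …000000[0]111000…
k=8  q2 h=16  …000000[0]111100…
k=9  q2 h=15  …000000[0]111110…
k=10  q2 h=14  …000000[0]111111…

1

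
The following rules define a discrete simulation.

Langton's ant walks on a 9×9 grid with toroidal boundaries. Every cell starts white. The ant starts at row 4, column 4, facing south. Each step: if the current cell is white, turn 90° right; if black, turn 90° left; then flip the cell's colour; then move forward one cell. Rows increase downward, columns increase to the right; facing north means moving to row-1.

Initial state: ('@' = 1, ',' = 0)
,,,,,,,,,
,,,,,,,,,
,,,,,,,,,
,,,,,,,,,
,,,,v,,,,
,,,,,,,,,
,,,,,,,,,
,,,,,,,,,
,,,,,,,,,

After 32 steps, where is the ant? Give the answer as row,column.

2,6

k=0  ,,,,,,,,,
,,,,,,,,,
,,,,,,,,,
,,,,,,,,,
,,,,v,,,,
,,,,,,,,,
,,,,,,,,,
,,,,,,,,,
,,,,,,,,,
k=1  ,,,,,,,,,
,,,,,,,,,
,,,,,,,,,
,,,,,,,,,
,,,<@,,,,
,,,,,,,,,
,,,,,,,,,
,,,,,,,,,
,,,,,,,,,
k=2  ,,,,,,,,,
,,,,,,,,,
,,,,,,,,,
,,,^,,,,,
,,,@@,,,,
,,,,,,,,,
,,,,,,,,,
,,,,,,,,,
,,,,,,,,,
k=3  ,,,,,,,,,
,,,,,,,,,
,,,,,,,,,
,,,@>,,,,
,,,@@,,,,
,,,,,,,,,
,,,,,,,,,
,,,,,,,,,
,,,,,,,,,
k=4  ,,,,,,,,,
,,,,,,,,,
,,,,,,,,,
,,,@@,,,,
,,,@v,,,,
,,,,,,,,,
,,,,,,,,,
,,,,,,,,,
,,,,,,,,,
k=5  ,,,,,,,,,
,,,,,,,,,
,,,,,,,,,
,,,@@,,,,
,,,@,>,,,
,,,,,,,,,
,,,,,,,,,
,,,,,,,,,
,,,,,,,,,
k=6  ,,,,,,,,,
,,,,,,,,,
,,,,,,,,,
,,,@@,,,,
,,,@,@,,,
,,,,,v,,,
,,,,,,,,,
,,,,,,,,,
,,,,,,,,,
k=7  ,,,,,,,,,
,,,,,,,,,
,,,,,,,,,
,,,@@,,,,
,,,@,@,,,
,,,,<@,,,
,,,,,,,,,
,,,,,,,,,
,,,,,,,,,
k=8  ,,,,,,,,,
,,,,,,,,,
,,,,,,,,,
,,,@@,,,,
,,,@^@,,,
,,,,@@,,,
,,,,,,,,,
,,,,,,,,,
,,,,,,,,,
k=9  ,,,,,,,,,
,,,,,,,,,
,,,,,,,,,
,,,@@,,,,
,,,@@>,,,
,,,,@@,,,
,,,,,,,,,
,,,,,,,,,
,,,,,,,,,
k=10  ,,,,,,,,,
,,,,,,,,,
,,,,,,,,,
,,,@@^,,,
,,,@@,,,,
,,,,@@,,,
,,,,,,,,,
,,,,,,,,,
,,,,,,,,,
k=11  ,,,,,,,,,
,,,,,,,,,
,,,,,,,,,
,,,@@@>,,
,,,@@,,,,
,,,,@@,,,
,,,,,,,,,
,,,,,,,,,
,,,,,,,,,
k=12  ,,,,,,,,,
,,,,,,,,,
,,,,,,,,,
,,,@@@@,,
,,,@@,v,,
,,,,@@,,,
,,,,,,,,,
,,,,,,,,,
,,,,,,,,,
k=13  ,,,,,,,,,
,,,,,,,,,
,,,,,,,,,
,,,@@@@,,
,,,@@<@,,
,,,,@@,,,
,,,,,,,,,
,,,,,,,,,
,,,,,,,,,
k=14  ,,,,,,,,,
,,,,,,,,,
,,,,,,,,,
,,,@@^@,,
,,,@@@@,,
,,,,@@,,,
,,,,,,,,,
,,,,,,,,,
,,,,,,,,,
k=15  ,,,,,,,,,
,,,,,,,,,
,,,,,,,,,
,,,@<,@,,
,,,@@@@,,
,,,,@@,,,
,,,,,,,,,
,,,,,,,,,
,,,,,,,,,
k=16  ,,,,,,,,,
,,,,,,,,,
,,,,,,,,,
,,,@,,@,,
,,,@v@@,,
,,,,@@,,,
,,,,,,,,,
,,,,,,,,,
,,,,,,,,,
k=17  ,,,,,,,,,
,,,,,,,,,
,,,,,,,,,
,,,@,,@,,
,,,@,>@,,
,,,,@@,,,
,,,,,,,,,
,,,,,,,,,
,,,,,,,,,
k=18  ,,,,,,,,,
,,,,,,,,,
,,,,,,,,,
,,,@,^@,,
,,,@,,@,,
,,,,@@,,,
,,,,,,,,,
,,,,,,,,,
,,,,,,,,,
k=19  ,,,,,,,,,
,,,,,,,,,
,,,,,,,,,
,,,@,@>,,
,,,@,,@,,
,,,,@@,,,
,,,,,,,,,
,,,,,,,,,
,,,,,,,,,
k=20  ,,,,,,,,,
,,,,,,,,,
,,,,,,^,,
,,,@,@,,,
,,,@,,@,,
,,,,@@,,,
,,,,,,,,,
,,,,,,,,,
,,,,,,,,,
k=21  ,,,,,,,,,
,,,,,,,,,
,,,,,,@>,
,,,@,@,,,
,,,@,,@,,
,,,,@@,,,
,,,,,,,,,
,,,,,,,,,
,,,,,,,,,
k=22  ,,,,,,,,,
,,,,,,,,,
,,,,,,@@,
,,,@,@,v,
,,,@,,@,,
,,,,@@,,,
,,,,,,,,,
,,,,,,,,,
,,,,,,,,,
k=23  ,,,,,,,,,
,,,,,,,,,
,,,,,,@@,
,,,@,@<@,
,,,@,,@,,
,,,,@@,,,
,,,,,,,,,
,,,,,,,,,
,,,,,,,,,
k=24  ,,,,,,,,,
,,,,,,,,,
,,,,,,^@,
,,,@,@@@,
,,,@,,@,,
,,,,@@,,,
,,,,,,,,,
,,,,,,,,,
,,,,,,,,,
k=25  ,,,,,,,,,
,,,,,,,,,
,,,,,<,@,
,,,@,@@@,
,,,@,,@,,
,,,,@@,,,
,,,,,,,,,
,,,,,,,,,
,,,,,,,,,
k=26  ,,,,,,,,,
,,,,,^,,,
,,,,,@,@,
,,,@,@@@,
,,,@,,@,,
,,,,@@,,,
,,,,,,,,,
,,,,,,,,,
,,,,,,,,,
k=27  ,,,,,,,,,
,,,,,@>,,
,,,,,@,@,
,,,@,@@@,
,,,@,,@,,
,,,,@@,,,
,,,,,,,,,
,,,,,,,,,
,,,,,,,,,
k=28  ,,,,,,,,,
,,,,,@@,,
,,,,,@v@,
,,,@,@@@,
,,,@,,@,,
,,,,@@,,,
,,,,,,,,,
,,,,,,,,,
,,,,,,,,,
k=29  ,,,,,,,,,
,,,,,@@,,
,,,,,<@@,
,,,@,@@@,
,,,@,,@,,
,,,,@@,,,
,,,,,,,,,
,,,,,,,,,
,,,,,,,,,
k=30  ,,,,,,,,,
,,,,,@@,,
,,,,,,@@,
,,,@,v@@,
,,,@,,@,,
,,,,@@,,,
,,,,,,,,,
,,,,,,,,,
,,,,,,,,,
k=31  ,,,,,,,,,
,,,,,@@,,
,,,,,,@@,
,,,@,,>@,
,,,@,,@,,
,,,,@@,,,
,,,,,,,,,
,,,,,,,,,
,,,,,,,,,
k=32  ,,,,,,,,,
,,,,,@@,,
,,,,,,^@,
,,,@,,,@,
,,,@,,@,,
,,,,@@,,,
,,,,,,,,,
,,,,,,,,,
,,,,,,,,,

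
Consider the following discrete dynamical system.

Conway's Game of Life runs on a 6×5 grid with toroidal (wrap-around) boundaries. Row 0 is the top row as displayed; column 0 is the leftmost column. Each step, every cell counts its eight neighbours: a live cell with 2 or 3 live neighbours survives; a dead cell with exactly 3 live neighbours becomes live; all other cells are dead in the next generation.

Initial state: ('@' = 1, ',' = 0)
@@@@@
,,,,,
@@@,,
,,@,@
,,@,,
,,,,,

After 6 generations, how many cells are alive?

10

gen 0: @@@@@
,,,,,
@@@,,
,,@,@
,,@,,
,,,,,
gen 1: @@@@@
,,,,,
@@@@,
@,@,,
,,,@,
@,,,@
gen 2: ,@@@,
,,,,,
@,@@@
@,,,,
@@,@,
,,,,,
gen 3: ,,@,,
@,,,,
@@,@@
,,,,,
@@,,@
@,,@@
gen 4: @@,@,
@,@@,
@@,,@
,,@@,
,@,@,
,,@@,
gen 5: @,,,,
,,,@,
@,,,,
,,,@,
,@,,@
@,,@,
gen 6: ,,,,,
,,,,@
,,,,@
@,,,@
@,@@@
@@,,,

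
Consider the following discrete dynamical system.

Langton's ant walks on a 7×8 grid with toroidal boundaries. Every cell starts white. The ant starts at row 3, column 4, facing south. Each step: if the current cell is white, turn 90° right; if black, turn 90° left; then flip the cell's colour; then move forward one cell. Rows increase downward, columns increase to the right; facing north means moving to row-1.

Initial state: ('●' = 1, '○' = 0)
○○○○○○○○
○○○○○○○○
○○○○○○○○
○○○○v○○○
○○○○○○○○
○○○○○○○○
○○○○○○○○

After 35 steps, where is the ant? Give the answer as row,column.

0) ○○○○○○○○
○○○○○○○○
○○○○○○○○
○○○○v○○○
○○○○○○○○
○○○○○○○○
○○○○○○○○
1) ○○○○○○○○
○○○○○○○○
○○○○○○○○
○○○<●○○○
○○○○○○○○
○○○○○○○○
○○○○○○○○
2) ○○○○○○○○
○○○○○○○○
○○○^○○○○
○○○●●○○○
○○○○○○○○
○○○○○○○○
○○○○○○○○
3) ○○○○○○○○
○○○○○○○○
○○○●>○○○
○○○●●○○○
○○○○○○○○
○○○○○○○○
○○○○○○○○
4) ○○○○○○○○
○○○○○○○○
○○○●●○○○
○○○●v○○○
○○○○○○○○
○○○○○○○○
○○○○○○○○
5) ○○○○○○○○
○○○○○○○○
○○○●●○○○
○○○●○>○○
○○○○○○○○
○○○○○○○○
○○○○○○○○
6) ○○○○○○○○
○○○○○○○○
○○○●●○○○
○○○●○●○○
○○○○○v○○
○○○○○○○○
○○○○○○○○
7) ○○○○○○○○
○○○○○○○○
○○○●●○○○
○○○●○●○○
○○○○<●○○
○○○○○○○○
○○○○○○○○
8) ○○○○○○○○
○○○○○○○○
○○○●●○○○
○○○●^●○○
○○○○●●○○
○○○○○○○○
○○○○○○○○
9) ○○○○○○○○
○○○○○○○○
○○○●●○○○
○○○●●>○○
○○○○●●○○
○○○○○○○○
○○○○○○○○
10) ○○○○○○○○
○○○○○○○○
○○○●●^○○
○○○●●○○○
○○○○●●○○
○○○○○○○○
○○○○○○○○
11) ○○○○○○○○
○○○○○○○○
○○○●●●>○
○○○●●○○○
○○○○●●○○
○○○○○○○○
○○○○○○○○
12) ○○○○○○○○
○○○○○○○○
○○○●●●●○
○○○●●○v○
○○○○●●○○
○○○○○○○○
○○○○○○○○
13) ○○○○○○○○
○○○○○○○○
○○○●●●●○
○○○●●<●○
○○○○●●○○
○○○○○○○○
○○○○○○○○
14) ○○○○○○○○
○○○○○○○○
○○○●●^●○
○○○●●●●○
○○○○●●○○
○○○○○○○○
○○○○○○○○
15) ○○○○○○○○
○○○○○○○○
○○○●<○●○
○○○●●●●○
○○○○●●○○
○○○○○○○○
○○○○○○○○
16) ○○○○○○○○
○○○○○○○○
○○○●○○●○
○○○●v●●○
○○○○●●○○
○○○○○○○○
○○○○○○○○
17) ○○○○○○○○
○○○○○○○○
○○○●○○●○
○○○●○>●○
○○○○●●○○
○○○○○○○○
○○○○○○○○
18) ○○○○○○○○
○○○○○○○○
○○○●○^●○
○○○●○○●○
○○○○●●○○
○○○○○○○○
○○○○○○○○
19) ○○○○○○○○
○○○○○○○○
○○○●○●>○
○○○●○○●○
○○○○●●○○
○○○○○○○○
○○○○○○○○
20) ○○○○○○○○
○○○○○○^○
○○○●○●○○
○○○●○○●○
○○○○●●○○
○○○○○○○○
○○○○○○○○
21) ○○○○○○○○
○○○○○○●>
○○○●○●○○
○○○●○○●○
○○○○●●○○
○○○○○○○○
○○○○○○○○
22) ○○○○○○○○
○○○○○○●●
○○○●○●○v
○○○●○○●○
○○○○●●○○
○○○○○○○○
○○○○○○○○
23) ○○○○○○○○
○○○○○○●●
○○○●○●<●
○○○●○○●○
○○○○●●○○
○○○○○○○○
○○○○○○○○
24) ○○○○○○○○
○○○○○○^●
○○○●○●●●
○○○●○○●○
○○○○●●○○
○○○○○○○○
○○○○○○○○
25) ○○○○○○○○
○○○○○<○●
○○○●○●●●
○○○●○○●○
○○○○●●○○
○○○○○○○○
○○○○○○○○
26) ○○○○○^○○
○○○○○●○●
○○○●○●●●
○○○●○○●○
○○○○●●○○
○○○○○○○○
○○○○○○○○
27) ○○○○○●>○
○○○○○●○●
○○○●○●●●
○○○●○○●○
○○○○●●○○
○○○○○○○○
○○○○○○○○
28) ○○○○○●●○
○○○○○●v●
○○○●○●●●
○○○●○○●○
○○○○●●○○
○○○○○○○○
○○○○○○○○
29) ○○○○○●●○
○○○○○<●●
○○○●○●●●
○○○●○○●○
○○○○●●○○
○○○○○○○○
○○○○○○○○
30) ○○○○○●●○
○○○○○○●●
○○○●○v●●
○○○●○○●○
○○○○●●○○
○○○○○○○○
○○○○○○○○
31) ○○○○○●●○
○○○○○○●●
○○○●○○>●
○○○●○○●○
○○○○●●○○
○○○○○○○○
○○○○○○○○
32) ○○○○○●●○
○○○○○○^●
○○○●○○○●
○○○●○○●○
○○○○●●○○
○○○○○○○○
○○○○○○○○
33) ○○○○○●●○
○○○○○<○●
○○○●○○○●
○○○●○○●○
○○○○●●○○
○○○○○○○○
○○○○○○○○
34) ○○○○○^●○
○○○○○●○●
○○○●○○○●
○○○●○○●○
○○○○●●○○
○○○○○○○○
○○○○○○○○
35) ○○○○<○●○
○○○○○●○●
○○○●○○○●
○○○●○○●○
○○○○●●○○
○○○○○○○○
○○○○○○○○

0,4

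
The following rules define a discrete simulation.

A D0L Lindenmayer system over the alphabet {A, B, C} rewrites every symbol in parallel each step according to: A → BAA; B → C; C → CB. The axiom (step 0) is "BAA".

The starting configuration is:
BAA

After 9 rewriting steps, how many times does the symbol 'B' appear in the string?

935

[0] BAA
[1] CBAABAA
[2] CBCBAABAACBAABAA
[3] CBCCBCBAABAACBAABAACBCBAABAACBAABAA
[4] CBCCBCBCCBCBAABAACBAABAACBCBAABAACBAABAACBCCBCBAABAACBAABAACBCBAABAACBAABAA
[5] CBCCBCBCCBCCBCBCCBCBAABAACBAABAACBCBAABAACBAABAACBCCBCBAAB…CBAABAACBCBAABAACBAABAACBCCBCBAABAACBAABAACBCBAABAACBAABAA  (len 158)
[6] CBCCBCBCCBCCBCBCCBCBCCBCCBCBCCBCBAABAACBAABAACBCBAABAACBAA…CBAABAACBCBAABAACBAABAACBCCBCBAABAACBAABAACBCBAABAACBAABAA  (len 329)
[7] CBCCBCBCCBCCBCBCCBCBCCBCCBCBCCBCCBCBCCBCBCCBCCBCBCCBCBAABA…CBAABAACBCBAABAACBAABAACBCCBCBAABAACBAABAACBCBAABAACBAABAA  (len 679)
[8] CBCCBCBCCBCCBCBCCBCBCCBCCBCBCCBCCBCBCCBCBCCBCCBCBCCBCBCCBC…CBAABAACBCBAABAACBAABAACBCCBCBAABAACBAABAACBCBAABAACBAABAA  (len 1392)
[9] CBCCBCBCCBCCBCBCCBCBCCBCCBCBCCBCCBCBCCBCBCCBCCBCBCCBCBCCBC…CBAABAACBCBAABAACBAABAACBCCBCBAABAACBAABAACBCBAABAACBAABAA  (len 2839)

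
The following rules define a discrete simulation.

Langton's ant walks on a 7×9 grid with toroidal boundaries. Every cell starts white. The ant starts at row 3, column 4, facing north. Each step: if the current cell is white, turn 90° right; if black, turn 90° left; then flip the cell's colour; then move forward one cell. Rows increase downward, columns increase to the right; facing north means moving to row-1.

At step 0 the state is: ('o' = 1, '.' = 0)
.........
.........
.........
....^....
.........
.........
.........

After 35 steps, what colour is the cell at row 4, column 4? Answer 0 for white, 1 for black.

k=0  .........
.........
.........
....^....
.........
.........
.........
k=1  .........
.........
.........
....o>...
.........
.........
.........
k=2  .........
.........
.........
....oo...
.....v...
.........
.........
k=3  .........
.........
.........
....oo...
....<o...
.........
.........
k=4  .........
.........
.........
....^o...
....oo...
.........
.........
k=5  .........
.........
.........
...<.o...
....oo...
.........
.........
k=6  .........
.........
...^.....
...o.o...
....oo...
.........
.........
k=7  .........
.........
...o>....
...o.o...
....oo...
.........
.........
k=8  .........
.........
...oo....
...ovo...
....oo...
.........
.........
k=9  .........
.........
...oo....
...<oo...
....oo...
.........
.........
k=10  .........
.........
...oo....
....oo...
...voo...
.........
.........
k=11  .........
.........
...oo....
....oo...
..<ooo...
.........
.........
k=12  .........
.........
...oo....
..^.oo...
..oooo...
.........
.........
k=13  .........
.........
...oo....
..o>oo...
..oooo...
.........
.........
k=14  .........
.........
...oo....
..oooo...
..ovoo...
.........
.........
k=15  .........
.........
...oo....
..oooo...
..o.>o...
.........
.........
k=16  .........
.........
...oo....
..oo^o...
..o..o...
.........
.........
k=17  .........
.........
...oo....
..o<.o...
..o..o...
.........
.........
k=18  .........
.........
...oo....
..o..o...
..ov.o...
.........
.........
k=19  .........
.........
...oo....
..o..o...
..<o.o...
.........
.........
k=20  .........
.........
...oo....
..o..o...
...o.o...
..v......
.........
k=21  .........
.........
...oo....
..o..o...
...o.o...
.<o......
.........
k=22  .........
.........
...oo....
..o..o...
.^.o.o...
.oo......
.........
k=23  .........
.........
...oo....
..o..o...
.o>o.o...
.oo......
.........
k=24  .........
.........
...oo....
..o..o...
.ooo.o...
.ov......
.........
k=25  .........
.........
...oo....
..o..o...
.ooo.o...
.o.>.....
.........
k=26  .........
.........
...oo....
..o..o...
.ooo.o...
.o.o.....
...v.....
k=27  .........
.........
...oo....
..o..o...
.ooo.o...
.o.o.....
..<o.....
k=28  .........
.........
...oo....
..o..o...
.ooo.o...
.o^o.....
..oo.....
k=29  .........
.........
...oo....
..o..o...
.ooo.o...
.oo>.....
..oo.....
k=30  .........
.........
...oo....
..o..o...
.oo^.o...
.oo......
..oo.....
k=31  .........
.........
...oo....
..o..o...
.o<..o...
.oo......
..oo.....
k=32  .........
.........
...oo....
..o..o...
.o...o...
.ov......
..oo.....
k=33  .........
.........
...oo....
..o..o...
.o...o...
.o.>.....
..oo.....
k=34  .........
.........
...oo....
..o..o...
.o...o...
.o.o.....
..ov.....
k=35  .........
.........
...oo....
..o..o...
.o...o...
.o.o.....
..o.>....

0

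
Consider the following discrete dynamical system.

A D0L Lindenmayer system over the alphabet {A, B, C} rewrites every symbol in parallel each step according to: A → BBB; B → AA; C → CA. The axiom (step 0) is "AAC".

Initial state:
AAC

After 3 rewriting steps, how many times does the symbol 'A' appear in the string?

step 0: AAC
step 1: BBBBBBCA
step 2: AAAAAAAAAAAACABBB
step 3: BBBBBBBBBBBBBBBBBBBBBBBBBBBBBBBBBBBBCABBBAAAAAA

7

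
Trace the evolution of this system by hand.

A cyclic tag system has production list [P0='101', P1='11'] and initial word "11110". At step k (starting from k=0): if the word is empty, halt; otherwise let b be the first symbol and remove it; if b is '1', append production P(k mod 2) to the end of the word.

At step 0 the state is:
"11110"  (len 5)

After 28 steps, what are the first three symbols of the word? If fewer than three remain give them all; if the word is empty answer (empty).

011

t=0: "11110"  (len 5)
t=1: "1110101"  (len 7)
t=2: "11010111"  (len 8)
t=3: "1010111101"  (len 10)
t=4: "01011110111"  (len 11)
t=5: "1011110111"  (len 10)
t=6: "01111011111"  (len 11)
t=7: "1111011111"  (len 10)
t=8: "11101111111"  (len 11)
t=9: "1101111111101"  (len 13)
t=10: "10111111110111"  (len 14)
t=11: "0111111110111101"  (len 16)
t=12: "111111110111101"  (len 15)
t=13: "11111110111101101"  (len 17)
t=14: "111111011110110111"  (len 18)
t=15: "11111011110110111101"  (len 20)
t=16: "111101111011011110111"  (len 21)
t=17: "11101111011011110111101"  (len 23)
t=18: "110111101101111011110111"  (len 24)
t=19: "10111101101111011110111101"  (len 26)
t=20: "011110110111101111011110111"  (len 27)
t=21: "11110110111101111011110111"  (len 26)
t=22: "111011011110111101111011111"  (len 27)
t=23: "11011011110111101111011111101"  (len 29)
t=24: "101101111011110111101111110111"  (len 30)
t=25: "01101111011110111101111110111101"  (len 32)
t=26: "1101111011110111101111110111101"  (len 31)
t=27: "101111011110111101111110111101101"  (len 33)
t=28: "0111101111011110111111011110110111"  (len 34)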